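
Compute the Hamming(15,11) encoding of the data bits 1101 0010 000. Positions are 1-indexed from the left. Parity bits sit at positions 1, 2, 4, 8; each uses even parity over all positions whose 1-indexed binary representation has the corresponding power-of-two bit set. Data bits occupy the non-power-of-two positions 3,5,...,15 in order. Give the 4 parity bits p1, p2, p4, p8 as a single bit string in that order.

0101

Place data bits at non-power-of-two positions: b3=1, b5=1, b6=0, b7=1, b9=0, b10=0, b11=1, b12=0, b13=0, b14=0, b15=0.
p1 = XOR of data positions {3,5,7,9,11,13,15} = 1⊕1⊕1⊕0⊕1⊕0⊕0 = 0
p2 = XOR of data positions {3,6,7,10,11,14,15} = 1⊕0⊕1⊕0⊕1⊕0⊕0 = 1
p4 = XOR of data positions {5,6,7,12,13,14,15} = 1⊕0⊕1⊕0⊕0⊕0⊕0 = 0
p8 = XOR of data positions {9,10,11,12,13,14,15} = 0⊕0⊕1⊕0⊕0⊕0⊕0 = 1
Parity bits p1,p2,p4,p8 = 0101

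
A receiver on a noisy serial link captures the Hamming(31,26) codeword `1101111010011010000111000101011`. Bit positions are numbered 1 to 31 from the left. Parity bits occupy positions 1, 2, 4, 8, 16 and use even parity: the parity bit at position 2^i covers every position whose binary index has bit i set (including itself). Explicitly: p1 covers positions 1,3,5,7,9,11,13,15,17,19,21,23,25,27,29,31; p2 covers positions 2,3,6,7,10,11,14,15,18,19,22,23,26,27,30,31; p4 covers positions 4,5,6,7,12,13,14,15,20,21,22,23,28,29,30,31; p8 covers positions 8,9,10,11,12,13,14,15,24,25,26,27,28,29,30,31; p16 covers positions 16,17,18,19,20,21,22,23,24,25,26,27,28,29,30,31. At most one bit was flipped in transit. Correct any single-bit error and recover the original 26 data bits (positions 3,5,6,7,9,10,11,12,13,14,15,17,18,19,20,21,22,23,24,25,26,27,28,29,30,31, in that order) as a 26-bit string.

01111001101000011000101011

s1: b1⊕b3⊕b5⊕b7⊕b9⊕b11⊕b13⊕b15⊕b17⊕b19⊕b21⊕b23⊕b25⊕b27⊕b29⊕b31 = 1⊕0⊕1⊕1⊕1⊕0⊕1⊕1⊕0⊕0⊕1⊕0⊕0⊕0⊕0⊕1 = 0
s2: b2⊕b3⊕b6⊕b7⊕b10⊕b11⊕b14⊕b15⊕b18⊕b19⊕b22⊕b23⊕b26⊕b27⊕b30⊕b31 = 1⊕0⊕1⊕1⊕0⊕0⊕0⊕1⊕0⊕0⊕1⊕0⊕1⊕0⊕1⊕1 = 0
s4: b4⊕b5⊕b6⊕b7⊕b12⊕b13⊕b14⊕b15⊕b20⊕b21⊕b22⊕b23⊕b28⊕b29⊕b30⊕b31 = 1⊕1⊕1⊕1⊕1⊕1⊕0⊕1⊕1⊕1⊕1⊕0⊕1⊕0⊕1⊕1 = 1
s8: b8⊕b9⊕b10⊕b11⊕b12⊕b13⊕b14⊕b15⊕b24⊕b25⊕b26⊕b27⊕b28⊕b29⊕b30⊕b31 = 0⊕1⊕0⊕0⊕1⊕1⊕0⊕1⊕0⊕0⊕1⊕0⊕1⊕0⊕1⊕1 = 0
s16: b16⊕b17⊕b18⊕b19⊕b20⊕b21⊕b22⊕b23⊕b24⊕b25⊕b26⊕b27⊕b28⊕b29⊕b30⊕b31 = 0⊕0⊕0⊕0⊕1⊕1⊕1⊕0⊕0⊕0⊕1⊕0⊕1⊕0⊕1⊕1 = 1
Syndrome (s16...s1) = 10100 → position 20.
Flip bit 20: corrected codeword = 1101111010011010000011000101011
Data bits at positions 3,5,6,7,9,10,11,12,13,14,15,17,18,19,20,21,22,23,24,25,26,27,28,29,30,31: 01111001101000011000101011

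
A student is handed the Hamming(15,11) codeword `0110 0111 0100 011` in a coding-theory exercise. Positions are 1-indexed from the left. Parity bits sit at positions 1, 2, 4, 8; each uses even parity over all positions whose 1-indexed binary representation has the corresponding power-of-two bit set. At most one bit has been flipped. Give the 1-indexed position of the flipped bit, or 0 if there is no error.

3

s1: b1⊕b3⊕b5⊕b7⊕b9⊕b11⊕b13⊕b15 = 0⊕1⊕0⊕1⊕0⊕0⊕0⊕1 = 1
s2: b2⊕b3⊕b6⊕b7⊕b10⊕b11⊕b14⊕b15 = 1⊕1⊕1⊕1⊕1⊕0⊕1⊕1 = 1
s4: b4⊕b5⊕b6⊕b7⊕b12⊕b13⊕b14⊕b15 = 0⊕0⊕1⊕1⊕0⊕0⊕1⊕1 = 0
s8: b8⊕b9⊕b10⊕b11⊕b12⊕b13⊕b14⊕b15 = 1⊕0⊕1⊕0⊕0⊕0⊕1⊕1 = 0
Syndrome (s8...s1) = 0011 → position 3.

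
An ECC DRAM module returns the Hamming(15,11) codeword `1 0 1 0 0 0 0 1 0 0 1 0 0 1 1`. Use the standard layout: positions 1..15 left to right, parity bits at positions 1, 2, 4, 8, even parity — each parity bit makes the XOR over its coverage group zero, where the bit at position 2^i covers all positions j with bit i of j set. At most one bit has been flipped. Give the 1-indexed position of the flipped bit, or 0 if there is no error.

s1: b1⊕b3⊕b5⊕b7⊕b9⊕b11⊕b13⊕b15 = 1⊕1⊕0⊕0⊕0⊕1⊕0⊕1 = 0
s2: b2⊕b3⊕b6⊕b7⊕b10⊕b11⊕b14⊕b15 = 0⊕1⊕0⊕0⊕0⊕1⊕1⊕1 = 0
s4: b4⊕b5⊕b6⊕b7⊕b12⊕b13⊕b14⊕b15 = 0⊕0⊕0⊕0⊕0⊕0⊕1⊕1 = 0
s8: b8⊕b9⊕b10⊕b11⊕b12⊕b13⊕b14⊕b15 = 1⊕0⊕0⊕1⊕0⊕0⊕1⊕1 = 0
Syndrome (s8...s1) = 0000 → position 0 (no error).

0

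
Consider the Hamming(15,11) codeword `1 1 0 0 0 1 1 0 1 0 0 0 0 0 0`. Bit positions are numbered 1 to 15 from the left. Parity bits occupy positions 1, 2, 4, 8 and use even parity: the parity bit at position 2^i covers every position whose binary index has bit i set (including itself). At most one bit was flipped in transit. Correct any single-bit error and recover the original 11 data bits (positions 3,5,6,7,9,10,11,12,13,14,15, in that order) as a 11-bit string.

s1: b1⊕b3⊕b5⊕b7⊕b9⊕b11⊕b13⊕b15 = 1⊕0⊕0⊕1⊕1⊕0⊕0⊕0 = 1
s2: b2⊕b3⊕b6⊕b7⊕b10⊕b11⊕b14⊕b15 = 1⊕0⊕1⊕1⊕0⊕0⊕0⊕0 = 1
s4: b4⊕b5⊕b6⊕b7⊕b12⊕b13⊕b14⊕b15 = 0⊕0⊕1⊕1⊕0⊕0⊕0⊕0 = 0
s8: b8⊕b9⊕b10⊕b11⊕b12⊕b13⊕b14⊕b15 = 0⊕1⊕0⊕0⊕0⊕0⊕0⊕0 = 1
Syndrome (s8...s1) = 1011 → position 11.
Flip bit 11: corrected codeword = 110001101010000
Data bits at positions 3,5,6,7,9,10,11,12,13,14,15: 00111010000

00111010000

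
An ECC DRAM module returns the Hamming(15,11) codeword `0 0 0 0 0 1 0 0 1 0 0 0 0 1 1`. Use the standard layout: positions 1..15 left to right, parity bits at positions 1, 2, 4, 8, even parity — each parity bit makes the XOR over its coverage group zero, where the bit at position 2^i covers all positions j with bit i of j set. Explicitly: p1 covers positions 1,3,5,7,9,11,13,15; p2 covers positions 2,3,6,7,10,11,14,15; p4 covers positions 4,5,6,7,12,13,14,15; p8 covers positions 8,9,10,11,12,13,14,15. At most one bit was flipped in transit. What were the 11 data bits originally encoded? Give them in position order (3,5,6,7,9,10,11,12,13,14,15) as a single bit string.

00101000001

s1: b1⊕b3⊕b5⊕b7⊕b9⊕b11⊕b13⊕b15 = 0⊕0⊕0⊕0⊕1⊕0⊕0⊕1 = 0
s2: b2⊕b3⊕b6⊕b7⊕b10⊕b11⊕b14⊕b15 = 0⊕0⊕1⊕0⊕0⊕0⊕1⊕1 = 1
s4: b4⊕b5⊕b6⊕b7⊕b12⊕b13⊕b14⊕b15 = 0⊕0⊕1⊕0⊕0⊕0⊕1⊕1 = 1
s8: b8⊕b9⊕b10⊕b11⊕b12⊕b13⊕b14⊕b15 = 0⊕1⊕0⊕0⊕0⊕0⊕1⊕1 = 1
Syndrome (s8...s1) = 1110 → position 14.
Flip bit 14: corrected codeword = 000001001000001
Data bits at positions 3,5,6,7,9,10,11,12,13,14,15: 00101000001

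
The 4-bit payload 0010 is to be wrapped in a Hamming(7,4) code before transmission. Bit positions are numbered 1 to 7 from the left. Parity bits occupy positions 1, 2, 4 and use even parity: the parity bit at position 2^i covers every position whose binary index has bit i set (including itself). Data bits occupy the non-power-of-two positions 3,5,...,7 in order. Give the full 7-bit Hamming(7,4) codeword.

0101010

Place data bits at non-power-of-two positions: b3=0, b5=0, b6=1, b7=0.
p1 = XOR of data positions {3,5,7} = 0⊕0⊕0 = 0
p2 = XOR of data positions {3,6,7} = 0⊕1⊕0 = 1
p4 = XOR of data positions {5,6,7} = 0⊕1⊕0 = 1
Codeword b1..b7 = 0101010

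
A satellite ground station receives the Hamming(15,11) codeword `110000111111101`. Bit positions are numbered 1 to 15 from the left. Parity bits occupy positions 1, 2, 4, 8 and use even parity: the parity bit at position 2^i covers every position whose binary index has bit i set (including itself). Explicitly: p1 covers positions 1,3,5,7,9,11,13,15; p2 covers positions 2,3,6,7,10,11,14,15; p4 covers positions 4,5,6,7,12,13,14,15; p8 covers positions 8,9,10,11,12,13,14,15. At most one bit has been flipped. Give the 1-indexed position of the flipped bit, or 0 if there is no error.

s1: b1⊕b3⊕b5⊕b7⊕b9⊕b11⊕b13⊕b15 = 1⊕0⊕0⊕1⊕1⊕1⊕1⊕1 = 0
s2: b2⊕b3⊕b6⊕b7⊕b10⊕b11⊕b14⊕b15 = 1⊕0⊕0⊕1⊕1⊕1⊕0⊕1 = 1
s4: b4⊕b5⊕b6⊕b7⊕b12⊕b13⊕b14⊕b15 = 0⊕0⊕0⊕1⊕1⊕1⊕0⊕1 = 0
s8: b8⊕b9⊕b10⊕b11⊕b12⊕b13⊕b14⊕b15 = 1⊕1⊕1⊕1⊕1⊕1⊕0⊕1 = 1
Syndrome (s8...s1) = 1010 → position 10.

10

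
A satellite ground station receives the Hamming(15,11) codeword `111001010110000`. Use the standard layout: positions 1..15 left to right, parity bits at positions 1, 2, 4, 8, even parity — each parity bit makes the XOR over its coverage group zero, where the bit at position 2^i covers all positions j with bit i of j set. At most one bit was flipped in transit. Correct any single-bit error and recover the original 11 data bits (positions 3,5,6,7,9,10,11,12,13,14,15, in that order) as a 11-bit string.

s1: b1⊕b3⊕b5⊕b7⊕b9⊕b11⊕b13⊕b15 = 1⊕1⊕0⊕0⊕0⊕1⊕0⊕0 = 1
s2: b2⊕b3⊕b6⊕b7⊕b10⊕b11⊕b14⊕b15 = 1⊕1⊕1⊕0⊕1⊕1⊕0⊕0 = 1
s4: b4⊕b5⊕b6⊕b7⊕b12⊕b13⊕b14⊕b15 = 0⊕0⊕1⊕0⊕0⊕0⊕0⊕0 = 1
s8: b8⊕b9⊕b10⊕b11⊕b12⊕b13⊕b14⊕b15 = 1⊕0⊕1⊕1⊕0⊕0⊕0⊕0 = 1
Syndrome (s8...s1) = 1111 → position 15.
Flip bit 15: corrected codeword = 111001010110001
Data bits at positions 3,5,6,7,9,10,11,12,13,14,15: 10100110001

10100110001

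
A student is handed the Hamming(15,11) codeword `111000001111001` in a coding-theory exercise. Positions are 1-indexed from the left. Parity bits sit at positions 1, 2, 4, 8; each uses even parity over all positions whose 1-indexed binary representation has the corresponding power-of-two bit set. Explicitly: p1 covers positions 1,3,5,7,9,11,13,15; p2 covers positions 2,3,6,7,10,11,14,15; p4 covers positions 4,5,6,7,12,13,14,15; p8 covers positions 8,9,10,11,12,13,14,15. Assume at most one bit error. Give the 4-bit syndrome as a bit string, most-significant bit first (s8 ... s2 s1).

s1: b1⊕b3⊕b5⊕b7⊕b9⊕b11⊕b13⊕b15 = 1⊕1⊕0⊕0⊕1⊕1⊕0⊕1 = 1
s2: b2⊕b3⊕b6⊕b7⊕b10⊕b11⊕b14⊕b15 = 1⊕1⊕0⊕0⊕1⊕1⊕0⊕1 = 1
s4: b4⊕b5⊕b6⊕b7⊕b12⊕b13⊕b14⊕b15 = 0⊕0⊕0⊕0⊕1⊕0⊕0⊕1 = 0
s8: b8⊕b9⊕b10⊕b11⊕b12⊕b13⊕b14⊕b15 = 0⊕1⊕1⊕1⊕1⊕0⊕0⊕1 = 1
Syndrome (s8...s1) = 1011 → position 11.

1011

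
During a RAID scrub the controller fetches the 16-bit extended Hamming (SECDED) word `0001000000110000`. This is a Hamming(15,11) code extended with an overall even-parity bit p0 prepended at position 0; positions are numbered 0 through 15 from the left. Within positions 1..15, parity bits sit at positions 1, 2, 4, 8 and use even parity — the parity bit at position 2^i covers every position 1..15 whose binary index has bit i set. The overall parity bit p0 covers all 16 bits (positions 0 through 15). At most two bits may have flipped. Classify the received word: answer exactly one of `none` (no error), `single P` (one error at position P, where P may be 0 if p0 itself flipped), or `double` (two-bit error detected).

s1: b1⊕b3⊕b5⊕b7⊕b9⊕b11⊕b13⊕b15 = 0⊕1⊕0⊕0⊕0⊕1⊕0⊕0 = 0
s2: b2⊕b3⊕b6⊕b7⊕b10⊕b11⊕b14⊕b15 = 0⊕1⊕0⊕0⊕1⊕1⊕0⊕0 = 1
s4: b4⊕b5⊕b6⊕b7⊕b12⊕b13⊕b14⊕b15 = 0⊕0⊕0⊕0⊕0⊕0⊕0⊕0 = 0
s8: b8⊕b9⊕b10⊕b11⊕b12⊕b13⊕b14⊕b15 = 0⊕0⊕1⊕1⊕0⊕0⊕0⊕0 = 0
Syndrome (s8...s1) = 0010 → position 2.
Overall parity (XOR of all 16 bits, including p0): 0⊕0⊕0⊕1⊕0⊕0⊕0⊕0⊕0⊕0⊕1⊕1⊕0⊕0⊕0⊕0 = 1
Overall=1, syndrome position=2 → single-bit error at position 2.

single 2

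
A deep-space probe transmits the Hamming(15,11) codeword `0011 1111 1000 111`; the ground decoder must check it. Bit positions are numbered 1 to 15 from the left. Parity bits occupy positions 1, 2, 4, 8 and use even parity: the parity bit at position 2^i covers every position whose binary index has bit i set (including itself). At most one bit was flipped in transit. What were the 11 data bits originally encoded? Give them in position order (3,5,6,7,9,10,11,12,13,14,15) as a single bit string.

11111000101

s1: b1⊕b3⊕b5⊕b7⊕b9⊕b11⊕b13⊕b15 = 0⊕1⊕1⊕1⊕1⊕0⊕1⊕1 = 0
s2: b2⊕b3⊕b6⊕b7⊕b10⊕b11⊕b14⊕b15 = 0⊕1⊕1⊕1⊕0⊕0⊕1⊕1 = 1
s4: b4⊕b5⊕b6⊕b7⊕b12⊕b13⊕b14⊕b15 = 1⊕1⊕1⊕1⊕0⊕1⊕1⊕1 = 1
s8: b8⊕b9⊕b10⊕b11⊕b12⊕b13⊕b14⊕b15 = 1⊕1⊕0⊕0⊕0⊕1⊕1⊕1 = 1
Syndrome (s8...s1) = 1110 → position 14.
Flip bit 14: corrected codeword = 001111111000101
Data bits at positions 3,5,6,7,9,10,11,12,13,14,15: 11111000101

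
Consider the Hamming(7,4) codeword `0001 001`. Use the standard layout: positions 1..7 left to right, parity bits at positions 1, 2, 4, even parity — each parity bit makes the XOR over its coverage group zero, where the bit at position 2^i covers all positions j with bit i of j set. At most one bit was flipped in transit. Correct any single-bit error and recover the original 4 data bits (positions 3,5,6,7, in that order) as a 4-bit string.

1001

s1: b1⊕b3⊕b5⊕b7 = 0⊕0⊕0⊕1 = 1
s2: b2⊕b3⊕b6⊕b7 = 0⊕0⊕0⊕1 = 1
s4: b4⊕b5⊕b6⊕b7 = 1⊕0⊕0⊕1 = 0
Syndrome (s4...s1) = 011 → position 3.
Flip bit 3: corrected codeword = 0011001
Data bits at positions 3,5,6,7: 1001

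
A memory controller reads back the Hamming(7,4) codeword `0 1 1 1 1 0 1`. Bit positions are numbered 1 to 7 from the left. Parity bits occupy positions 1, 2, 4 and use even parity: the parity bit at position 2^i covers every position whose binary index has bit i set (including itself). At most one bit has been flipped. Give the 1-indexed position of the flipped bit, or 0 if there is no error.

7

s1: b1⊕b3⊕b5⊕b7 = 0⊕1⊕1⊕1 = 1
s2: b2⊕b3⊕b6⊕b7 = 1⊕1⊕0⊕1 = 1
s4: b4⊕b5⊕b6⊕b7 = 1⊕1⊕0⊕1 = 1
Syndrome (s4...s1) = 111 → position 7.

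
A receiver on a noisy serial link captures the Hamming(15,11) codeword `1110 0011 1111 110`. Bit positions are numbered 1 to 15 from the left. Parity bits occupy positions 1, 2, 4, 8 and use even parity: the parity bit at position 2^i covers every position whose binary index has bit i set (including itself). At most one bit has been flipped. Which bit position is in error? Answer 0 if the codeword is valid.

8

s1: b1⊕b3⊕b5⊕b7⊕b9⊕b11⊕b13⊕b15 = 1⊕1⊕0⊕1⊕1⊕1⊕1⊕0 = 0
s2: b2⊕b3⊕b6⊕b7⊕b10⊕b11⊕b14⊕b15 = 1⊕1⊕0⊕1⊕1⊕1⊕1⊕0 = 0
s4: b4⊕b5⊕b6⊕b7⊕b12⊕b13⊕b14⊕b15 = 0⊕0⊕0⊕1⊕1⊕1⊕1⊕0 = 0
s8: b8⊕b9⊕b10⊕b11⊕b12⊕b13⊕b14⊕b15 = 1⊕1⊕1⊕1⊕1⊕1⊕1⊕0 = 1
Syndrome (s8...s1) = 1000 → position 8.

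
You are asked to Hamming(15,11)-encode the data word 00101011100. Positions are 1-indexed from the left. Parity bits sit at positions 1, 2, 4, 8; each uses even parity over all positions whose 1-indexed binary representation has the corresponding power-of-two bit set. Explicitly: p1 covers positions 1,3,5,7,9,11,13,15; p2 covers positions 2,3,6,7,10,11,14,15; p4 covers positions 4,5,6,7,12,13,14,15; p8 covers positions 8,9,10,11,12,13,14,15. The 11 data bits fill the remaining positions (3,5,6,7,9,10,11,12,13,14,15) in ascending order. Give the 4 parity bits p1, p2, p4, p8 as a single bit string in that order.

Place data bits at non-power-of-two positions: b3=0, b5=0, b6=1, b7=0, b9=1, b10=0, b11=1, b12=1, b13=1, b14=0, b15=0.
p1 = XOR of data positions {3,5,7,9,11,13,15} = 0⊕0⊕0⊕1⊕1⊕1⊕0 = 1
p2 = XOR of data positions {3,6,7,10,11,14,15} = 0⊕1⊕0⊕0⊕1⊕0⊕0 = 0
p4 = XOR of data positions {5,6,7,12,13,14,15} = 0⊕1⊕0⊕1⊕1⊕0⊕0 = 1
p8 = XOR of data positions {9,10,11,12,13,14,15} = 1⊕0⊕1⊕1⊕1⊕0⊕0 = 0
Parity bits p1,p2,p4,p8 = 1010

1010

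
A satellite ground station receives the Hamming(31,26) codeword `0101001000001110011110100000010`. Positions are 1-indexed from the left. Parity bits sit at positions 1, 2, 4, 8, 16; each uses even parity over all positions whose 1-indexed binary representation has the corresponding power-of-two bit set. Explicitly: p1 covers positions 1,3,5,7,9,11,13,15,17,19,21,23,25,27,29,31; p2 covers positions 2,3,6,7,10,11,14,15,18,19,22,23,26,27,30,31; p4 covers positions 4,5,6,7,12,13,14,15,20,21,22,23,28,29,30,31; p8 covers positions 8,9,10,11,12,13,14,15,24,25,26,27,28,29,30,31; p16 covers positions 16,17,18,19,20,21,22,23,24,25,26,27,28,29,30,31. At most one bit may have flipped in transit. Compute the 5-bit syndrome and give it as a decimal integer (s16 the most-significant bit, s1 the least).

s1: b1⊕b3⊕b5⊕b7⊕b9⊕b11⊕b13⊕b15⊕b17⊕b19⊕b21⊕b23⊕b25⊕b27⊕b29⊕b31 = 0⊕0⊕0⊕1⊕0⊕0⊕1⊕1⊕0⊕1⊕1⊕1⊕0⊕0⊕0⊕0 = 0
s2: b2⊕b3⊕b6⊕b7⊕b10⊕b11⊕b14⊕b15⊕b18⊕b19⊕b22⊕b23⊕b26⊕b27⊕b30⊕b31 = 1⊕0⊕0⊕1⊕0⊕0⊕1⊕1⊕1⊕1⊕0⊕1⊕0⊕0⊕1⊕0 = 0
s4: b4⊕b5⊕b6⊕b7⊕b12⊕b13⊕b14⊕b15⊕b20⊕b21⊕b22⊕b23⊕b28⊕b29⊕b30⊕b31 = 1⊕0⊕0⊕1⊕0⊕1⊕1⊕1⊕1⊕1⊕0⊕1⊕0⊕0⊕1⊕0 = 1
s8: b8⊕b9⊕b10⊕b11⊕b12⊕b13⊕b14⊕b15⊕b24⊕b25⊕b26⊕b27⊕b28⊕b29⊕b30⊕b31 = 0⊕0⊕0⊕0⊕0⊕1⊕1⊕1⊕0⊕0⊕0⊕0⊕0⊕0⊕1⊕0 = 0
s16: b16⊕b17⊕b18⊕b19⊕b20⊕b21⊕b22⊕b23⊕b24⊕b25⊕b26⊕b27⊕b28⊕b29⊕b30⊕b31 = 0⊕0⊕1⊕1⊕1⊕1⊕0⊕1⊕0⊕0⊕0⊕0⊕0⊕0⊕1⊕0 = 0
Syndrome (s16...s1) = 00100 → position 4.

4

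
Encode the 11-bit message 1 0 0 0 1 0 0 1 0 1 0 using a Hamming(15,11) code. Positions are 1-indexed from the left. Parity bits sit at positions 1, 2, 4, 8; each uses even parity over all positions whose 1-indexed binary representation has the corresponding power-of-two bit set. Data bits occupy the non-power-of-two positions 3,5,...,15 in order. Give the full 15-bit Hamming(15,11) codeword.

Place data bits at non-power-of-two positions: b3=1, b5=0, b6=0, b7=0, b9=1, b10=0, b11=0, b12=1, b13=0, b14=1, b15=0.
p1 = XOR of data positions {3,5,7,9,11,13,15} = 1⊕0⊕0⊕1⊕0⊕0⊕0 = 0
p2 = XOR of data positions {3,6,7,10,11,14,15} = 1⊕0⊕0⊕0⊕0⊕1⊕0 = 0
p4 = XOR of data positions {5,6,7,12,13,14,15} = 0⊕0⊕0⊕1⊕0⊕1⊕0 = 0
p8 = XOR of data positions {9,10,11,12,13,14,15} = 1⊕0⊕0⊕1⊕0⊕1⊕0 = 1
Codeword b1..b15 = 001000011001010

001000011001010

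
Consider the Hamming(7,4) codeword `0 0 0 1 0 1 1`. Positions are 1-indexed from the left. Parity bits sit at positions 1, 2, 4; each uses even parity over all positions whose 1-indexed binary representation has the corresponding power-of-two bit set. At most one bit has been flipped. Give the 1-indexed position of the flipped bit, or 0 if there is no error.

s1: b1⊕b3⊕b5⊕b7 = 0⊕0⊕0⊕1 = 1
s2: b2⊕b3⊕b6⊕b7 = 0⊕0⊕1⊕1 = 0
s4: b4⊕b5⊕b6⊕b7 = 1⊕0⊕1⊕1 = 1
Syndrome (s4...s1) = 101 → position 5.

5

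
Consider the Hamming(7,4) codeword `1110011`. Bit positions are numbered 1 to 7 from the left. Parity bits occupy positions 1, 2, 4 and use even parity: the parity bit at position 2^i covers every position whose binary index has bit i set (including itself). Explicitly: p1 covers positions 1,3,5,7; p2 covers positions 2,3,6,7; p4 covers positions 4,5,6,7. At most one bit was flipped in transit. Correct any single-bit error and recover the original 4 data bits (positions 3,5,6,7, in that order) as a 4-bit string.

1011

s1: b1⊕b3⊕b5⊕b7 = 1⊕1⊕0⊕1 = 1
s2: b2⊕b3⊕b6⊕b7 = 1⊕1⊕1⊕1 = 0
s4: b4⊕b5⊕b6⊕b7 = 0⊕0⊕1⊕1 = 0
Syndrome (s4...s1) = 001 → position 1.
Flip bit 1: corrected codeword = 0110011
Data bits at positions 3,5,6,7: 1011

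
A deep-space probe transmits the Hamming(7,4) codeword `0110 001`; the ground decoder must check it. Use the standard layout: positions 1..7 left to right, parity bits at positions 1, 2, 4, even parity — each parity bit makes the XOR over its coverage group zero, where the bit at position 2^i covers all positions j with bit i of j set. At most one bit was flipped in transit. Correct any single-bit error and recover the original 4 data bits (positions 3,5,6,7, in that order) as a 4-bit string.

s1: b1⊕b3⊕b5⊕b7 = 0⊕1⊕0⊕1 = 0
s2: b2⊕b3⊕b6⊕b7 = 1⊕1⊕0⊕1 = 1
s4: b4⊕b5⊕b6⊕b7 = 0⊕0⊕0⊕1 = 1
Syndrome (s4...s1) = 110 → position 6.
Flip bit 6: corrected codeword = 0110011
Data bits at positions 3,5,6,7: 1011

1011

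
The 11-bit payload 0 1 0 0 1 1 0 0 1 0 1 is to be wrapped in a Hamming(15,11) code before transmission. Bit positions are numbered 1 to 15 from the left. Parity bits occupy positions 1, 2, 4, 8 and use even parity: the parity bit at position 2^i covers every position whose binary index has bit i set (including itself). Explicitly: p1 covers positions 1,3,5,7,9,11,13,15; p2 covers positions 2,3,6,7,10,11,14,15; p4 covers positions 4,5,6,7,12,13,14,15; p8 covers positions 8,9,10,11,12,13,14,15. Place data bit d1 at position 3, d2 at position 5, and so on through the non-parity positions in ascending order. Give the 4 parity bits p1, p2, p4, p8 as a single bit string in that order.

Place data bits at non-power-of-two positions: b3=0, b5=1, b6=0, b7=0, b9=1, b10=1, b11=0, b12=0, b13=1, b14=0, b15=1.
p1 = XOR of data positions {3,5,7,9,11,13,15} = 0⊕1⊕0⊕1⊕0⊕1⊕1 = 0
p2 = XOR of data positions {3,6,7,10,11,14,15} = 0⊕0⊕0⊕1⊕0⊕0⊕1 = 0
p4 = XOR of data positions {5,6,7,12,13,14,15} = 1⊕0⊕0⊕0⊕1⊕0⊕1 = 1
p8 = XOR of data positions {9,10,11,12,13,14,15} = 1⊕1⊕0⊕0⊕1⊕0⊕1 = 0
Parity bits p1,p2,p4,p8 = 0010

0010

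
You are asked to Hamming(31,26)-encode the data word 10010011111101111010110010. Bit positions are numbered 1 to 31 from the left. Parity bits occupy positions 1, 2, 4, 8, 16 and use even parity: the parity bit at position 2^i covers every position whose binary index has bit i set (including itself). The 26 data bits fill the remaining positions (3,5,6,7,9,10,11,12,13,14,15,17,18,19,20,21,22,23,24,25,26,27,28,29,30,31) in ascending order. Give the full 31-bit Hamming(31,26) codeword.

Place data bits at non-power-of-two positions: b3=1, b5=0, b6=0, b7=1, b9=0, b10=0, b11=1, b12=1, b13=1, b14=1, b15=1, b17=1, b18=0, b19=1, b20=1, b21=1, b22=1, b23=0, b24=1, b25=0, b26=1, b27=1, b28=0, b29=0, b30=1, b31=0.
p1 = XOR of data positions {3,5,7,9,11,13,15,17,19,21,23,25,27,29,31} = 1⊕0⊕1⊕0⊕1⊕1⊕1⊕1⊕1⊕1⊕0⊕0⊕1⊕0⊕0 = 1
p2 = XOR of data positions {3,6,7,10,11,14,15,18,19,22,23,26,27,30,31} = 1⊕0⊕1⊕0⊕1⊕1⊕1⊕0⊕1⊕1⊕0⊕1⊕1⊕1⊕0 = 0
p4 = XOR of data positions {5,6,7,12,13,14,15,20,21,22,23,28,29,30,31} = 0⊕0⊕1⊕1⊕1⊕1⊕1⊕1⊕1⊕1⊕0⊕0⊕0⊕1⊕0 = 1
p8 = XOR of data positions {9,10,11,12,13,14,15,24,25,26,27,28,29,30,31} = 0⊕0⊕1⊕1⊕1⊕1⊕1⊕1⊕0⊕1⊕1⊕0⊕0⊕1⊕0 = 1
p16 = XOR of data positions {17,18,19,20,21,22,23,24,25,26,27,28,29,30,31} = 1⊕0⊕1⊕1⊕1⊕1⊕0⊕1⊕0⊕1⊕1⊕0⊕0⊕1⊕0 = 1
Codeword b1..b31 = 1011001100111111101111010110010

1011001100111111101111010110010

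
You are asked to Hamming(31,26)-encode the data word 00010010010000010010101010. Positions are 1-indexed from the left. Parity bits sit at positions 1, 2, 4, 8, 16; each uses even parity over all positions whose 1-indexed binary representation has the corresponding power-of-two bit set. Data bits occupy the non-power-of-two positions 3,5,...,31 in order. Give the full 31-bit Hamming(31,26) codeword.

Place data bits at non-power-of-two positions: b3=0, b5=0, b6=0, b7=1, b9=0, b10=0, b11=1, b12=0, b13=0, b14=1, b15=0, b17=0, b18=0, b19=0, b20=0, b21=1, b22=0, b23=0, b24=1, b25=0, b26=1, b27=0, b28=1, b29=0, b30=1, b31=0.
p1 = XOR of data positions {3,5,7,9,11,13,15,17,19,21,23,25,27,29,31} = 0⊕0⊕1⊕0⊕1⊕0⊕0⊕0⊕0⊕1⊕0⊕0⊕0⊕0⊕0 = 1
p2 = XOR of data positions {3,6,7,10,11,14,15,18,19,22,23,26,27,30,31} = 0⊕0⊕1⊕0⊕1⊕1⊕0⊕0⊕0⊕0⊕0⊕1⊕0⊕1⊕0 = 1
p4 = XOR of data positions {5,6,7,12,13,14,15,20,21,22,23,28,29,30,31} = 0⊕0⊕1⊕0⊕0⊕1⊕0⊕0⊕1⊕0⊕0⊕1⊕0⊕1⊕0 = 1
p8 = XOR of data positions {9,10,11,12,13,14,15,24,25,26,27,28,29,30,31} = 0⊕0⊕1⊕0⊕0⊕1⊕0⊕1⊕0⊕1⊕0⊕1⊕0⊕1⊕0 = 0
p16 = XOR of data positions {17,18,19,20,21,22,23,24,25,26,27,28,29,30,31} = 0⊕0⊕0⊕0⊕1⊕0⊕0⊕1⊕0⊕1⊕0⊕1⊕0⊕1⊕0 = 1
Codeword b1..b31 = 1101001000100101000010010101010

1101001000100101000010010101010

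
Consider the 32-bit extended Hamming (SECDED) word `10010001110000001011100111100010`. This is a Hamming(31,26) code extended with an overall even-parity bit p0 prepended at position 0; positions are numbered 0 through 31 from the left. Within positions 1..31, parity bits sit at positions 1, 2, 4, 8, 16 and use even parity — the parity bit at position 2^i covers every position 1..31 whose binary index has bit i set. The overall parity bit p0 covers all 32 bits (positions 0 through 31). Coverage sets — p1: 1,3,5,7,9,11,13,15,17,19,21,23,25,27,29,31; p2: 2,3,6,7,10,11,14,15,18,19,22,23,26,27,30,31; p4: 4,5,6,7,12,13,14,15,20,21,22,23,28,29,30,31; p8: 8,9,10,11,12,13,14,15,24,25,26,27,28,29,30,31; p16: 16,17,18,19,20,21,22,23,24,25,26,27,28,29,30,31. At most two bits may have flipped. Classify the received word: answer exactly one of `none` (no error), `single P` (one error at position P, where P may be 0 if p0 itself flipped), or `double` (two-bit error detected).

double

s1: b1⊕b3⊕b5⊕b7⊕b9⊕b11⊕b13⊕b15⊕b17⊕b19⊕b21⊕b23⊕b25⊕b27⊕b29⊕b31 = 0⊕1⊕0⊕1⊕1⊕0⊕0⊕0⊕0⊕1⊕0⊕1⊕1⊕0⊕0⊕0 = 0
s2: b2⊕b3⊕b6⊕b7⊕b10⊕b11⊕b14⊕b15⊕b18⊕b19⊕b22⊕b23⊕b26⊕b27⊕b30⊕b31 = 0⊕1⊕0⊕1⊕0⊕0⊕0⊕0⊕1⊕1⊕0⊕1⊕1⊕0⊕1⊕0 = 1
s4: b4⊕b5⊕b6⊕b7⊕b12⊕b13⊕b14⊕b15⊕b20⊕b21⊕b22⊕b23⊕b28⊕b29⊕b30⊕b31 = 0⊕0⊕0⊕1⊕0⊕0⊕0⊕0⊕1⊕0⊕0⊕1⊕0⊕0⊕1⊕0 = 0
s8: b8⊕b9⊕b10⊕b11⊕b12⊕b13⊕b14⊕b15⊕b24⊕b25⊕b26⊕b27⊕b28⊕b29⊕b30⊕b31 = 1⊕1⊕0⊕0⊕0⊕0⊕0⊕0⊕1⊕1⊕1⊕0⊕0⊕0⊕1⊕0 = 0
s16: b16⊕b17⊕b18⊕b19⊕b20⊕b21⊕b22⊕b23⊕b24⊕b25⊕b26⊕b27⊕b28⊕b29⊕b30⊕b31 = 1⊕0⊕1⊕1⊕1⊕0⊕0⊕1⊕1⊕1⊕1⊕0⊕0⊕0⊕1⊕0 = 1
Syndrome (s16...s1) = 10010 → position 18.
Overall parity (XOR of all 32 bits, including p0): 1⊕0⊕0⊕1⊕0⊕0⊕0⊕1⊕1⊕1⊕0⊕0⊕0⊕0⊕0⊕0⊕1⊕0⊕1⊕1⊕1⊕0⊕0⊕1⊕1⊕1⊕1⊕0⊕0⊕0⊕1⊕0 = 0
Overall=0, syndrome position=18 → double-bit error detected (uncorrectable).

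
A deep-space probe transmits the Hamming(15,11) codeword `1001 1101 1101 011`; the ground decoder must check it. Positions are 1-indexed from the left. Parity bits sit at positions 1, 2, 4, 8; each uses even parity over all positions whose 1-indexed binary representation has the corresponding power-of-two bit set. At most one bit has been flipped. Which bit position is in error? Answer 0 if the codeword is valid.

s1: b1⊕b3⊕b5⊕b7⊕b9⊕b11⊕b13⊕b15 = 1⊕0⊕1⊕0⊕1⊕0⊕0⊕1 = 0
s2: b2⊕b3⊕b6⊕b7⊕b10⊕b11⊕b14⊕b15 = 0⊕0⊕1⊕0⊕1⊕0⊕1⊕1 = 0
s4: b4⊕b5⊕b6⊕b7⊕b12⊕b13⊕b14⊕b15 = 1⊕1⊕1⊕0⊕1⊕0⊕1⊕1 = 0
s8: b8⊕b9⊕b10⊕b11⊕b12⊕b13⊕b14⊕b15 = 1⊕1⊕1⊕0⊕1⊕0⊕1⊕1 = 0
Syndrome (s8...s1) = 0000 → position 0 (no error).

0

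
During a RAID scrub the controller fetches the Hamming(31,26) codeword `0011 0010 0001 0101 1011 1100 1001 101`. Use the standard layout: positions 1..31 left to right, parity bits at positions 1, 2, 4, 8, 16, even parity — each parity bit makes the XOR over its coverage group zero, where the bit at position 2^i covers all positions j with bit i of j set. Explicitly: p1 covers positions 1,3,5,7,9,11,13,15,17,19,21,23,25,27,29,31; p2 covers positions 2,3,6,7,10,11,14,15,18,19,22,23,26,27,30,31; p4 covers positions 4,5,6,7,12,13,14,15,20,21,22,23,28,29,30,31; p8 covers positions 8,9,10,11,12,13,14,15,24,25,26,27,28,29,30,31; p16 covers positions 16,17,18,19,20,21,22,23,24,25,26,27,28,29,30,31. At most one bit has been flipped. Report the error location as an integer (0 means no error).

s1: b1⊕b3⊕b5⊕b7⊕b9⊕b11⊕b13⊕b15⊕b17⊕b19⊕b21⊕b23⊕b25⊕b27⊕b29⊕b31 = 0⊕1⊕0⊕1⊕0⊕0⊕0⊕0⊕1⊕1⊕1⊕0⊕1⊕0⊕1⊕1 = 0
s2: b2⊕b3⊕b6⊕b7⊕b10⊕b11⊕b14⊕b15⊕b18⊕b19⊕b22⊕b23⊕b26⊕b27⊕b30⊕b31 = 0⊕1⊕0⊕1⊕0⊕0⊕1⊕0⊕0⊕1⊕1⊕0⊕0⊕0⊕0⊕1 = 0
s4: b4⊕b5⊕b6⊕b7⊕b12⊕b13⊕b14⊕b15⊕b20⊕b21⊕b22⊕b23⊕b28⊕b29⊕b30⊕b31 = 1⊕0⊕0⊕1⊕1⊕0⊕1⊕0⊕1⊕1⊕1⊕0⊕1⊕1⊕0⊕1 = 0
s8: b8⊕b9⊕b10⊕b11⊕b12⊕b13⊕b14⊕b15⊕b24⊕b25⊕b26⊕b27⊕b28⊕b29⊕b30⊕b31 = 0⊕0⊕0⊕0⊕1⊕0⊕1⊕0⊕0⊕1⊕0⊕0⊕1⊕1⊕0⊕1 = 0
s16: b16⊕b17⊕b18⊕b19⊕b20⊕b21⊕b22⊕b23⊕b24⊕b25⊕b26⊕b27⊕b28⊕b29⊕b30⊕b31 = 1⊕1⊕0⊕1⊕1⊕1⊕1⊕0⊕0⊕1⊕0⊕0⊕1⊕1⊕0⊕1 = 0
Syndrome (s16...s1) = 00000 → position 0 (no error).

0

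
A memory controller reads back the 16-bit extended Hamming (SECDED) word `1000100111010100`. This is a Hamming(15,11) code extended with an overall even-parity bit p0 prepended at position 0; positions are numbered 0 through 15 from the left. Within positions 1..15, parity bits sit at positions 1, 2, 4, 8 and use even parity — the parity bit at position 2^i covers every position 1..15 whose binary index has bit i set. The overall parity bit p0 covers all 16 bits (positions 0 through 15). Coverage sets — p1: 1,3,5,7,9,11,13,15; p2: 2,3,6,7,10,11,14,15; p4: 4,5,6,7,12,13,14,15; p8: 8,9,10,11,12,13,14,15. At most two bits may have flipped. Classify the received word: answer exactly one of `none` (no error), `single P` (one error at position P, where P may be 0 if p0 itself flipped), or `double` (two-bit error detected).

single 4

s1: b1⊕b3⊕b5⊕b7⊕b9⊕b11⊕b13⊕b15 = 0⊕0⊕0⊕1⊕1⊕1⊕1⊕0 = 0
s2: b2⊕b3⊕b6⊕b7⊕b10⊕b11⊕b14⊕b15 = 0⊕0⊕0⊕1⊕0⊕1⊕0⊕0 = 0
s4: b4⊕b5⊕b6⊕b7⊕b12⊕b13⊕b14⊕b15 = 1⊕0⊕0⊕1⊕0⊕1⊕0⊕0 = 1
s8: b8⊕b9⊕b10⊕b11⊕b12⊕b13⊕b14⊕b15 = 1⊕1⊕0⊕1⊕0⊕1⊕0⊕0 = 0
Syndrome (s8...s1) = 0100 → position 4.
Overall parity (XOR of all 16 bits, including p0): 1⊕0⊕0⊕0⊕1⊕0⊕0⊕1⊕1⊕1⊕0⊕1⊕0⊕1⊕0⊕0 = 1
Overall=1, syndrome position=4 → single-bit error at position 4.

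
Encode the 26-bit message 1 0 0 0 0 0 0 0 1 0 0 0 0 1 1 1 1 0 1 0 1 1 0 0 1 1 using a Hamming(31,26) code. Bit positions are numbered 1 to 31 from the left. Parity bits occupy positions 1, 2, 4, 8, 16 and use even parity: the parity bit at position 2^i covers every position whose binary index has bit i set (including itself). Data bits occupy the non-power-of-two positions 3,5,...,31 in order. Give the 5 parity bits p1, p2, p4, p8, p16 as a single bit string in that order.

01001

Place data bits at non-power-of-two positions: b3=1, b5=0, b6=0, b7=0, b9=0, b10=0, b11=0, b12=0, b13=1, b14=0, b15=0, b17=0, b18=0, b19=1, b20=1, b21=1, b22=1, b23=0, b24=1, b25=0, b26=1, b27=1, b28=0, b29=0, b30=1, b31=1.
p1 = XOR of data positions {3,5,7,9,11,13,15,17,19,21,23,25,27,29,31} = 1⊕0⊕0⊕0⊕0⊕1⊕0⊕0⊕1⊕1⊕0⊕0⊕1⊕0⊕1 = 0
p2 = XOR of data positions {3,6,7,10,11,14,15,18,19,22,23,26,27,30,31} = 1⊕0⊕0⊕0⊕0⊕0⊕0⊕0⊕1⊕1⊕0⊕1⊕1⊕1⊕1 = 1
p4 = XOR of data positions {5,6,7,12,13,14,15,20,21,22,23,28,29,30,31} = 0⊕0⊕0⊕0⊕1⊕0⊕0⊕1⊕1⊕1⊕0⊕0⊕0⊕1⊕1 = 0
p8 = XOR of data positions {9,10,11,12,13,14,15,24,25,26,27,28,29,30,31} = 0⊕0⊕0⊕0⊕1⊕0⊕0⊕1⊕0⊕1⊕1⊕0⊕0⊕1⊕1 = 0
p16 = XOR of data positions {17,18,19,20,21,22,23,24,25,26,27,28,29,30,31} = 0⊕0⊕1⊕1⊕1⊕1⊕0⊕1⊕0⊕1⊕1⊕0⊕0⊕1⊕1 = 1
Parity bits p1,p2,p4,p8,p16 = 01001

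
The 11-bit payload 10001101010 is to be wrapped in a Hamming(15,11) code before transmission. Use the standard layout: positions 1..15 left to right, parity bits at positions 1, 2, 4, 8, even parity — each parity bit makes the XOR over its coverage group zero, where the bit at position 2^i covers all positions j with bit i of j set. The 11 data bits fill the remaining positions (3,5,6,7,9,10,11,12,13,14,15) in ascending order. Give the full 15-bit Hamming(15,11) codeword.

011000001101010

Place data bits at non-power-of-two positions: b3=1, b5=0, b6=0, b7=0, b9=1, b10=1, b11=0, b12=1, b13=0, b14=1, b15=0.
p1 = XOR of data positions {3,5,7,9,11,13,15} = 1⊕0⊕0⊕1⊕0⊕0⊕0 = 0
p2 = XOR of data positions {3,6,7,10,11,14,15} = 1⊕0⊕0⊕1⊕0⊕1⊕0 = 1
p4 = XOR of data positions {5,6,7,12,13,14,15} = 0⊕0⊕0⊕1⊕0⊕1⊕0 = 0
p8 = XOR of data positions {9,10,11,12,13,14,15} = 1⊕1⊕0⊕1⊕0⊕1⊕0 = 0
Codeword b1..b15 = 011000001101010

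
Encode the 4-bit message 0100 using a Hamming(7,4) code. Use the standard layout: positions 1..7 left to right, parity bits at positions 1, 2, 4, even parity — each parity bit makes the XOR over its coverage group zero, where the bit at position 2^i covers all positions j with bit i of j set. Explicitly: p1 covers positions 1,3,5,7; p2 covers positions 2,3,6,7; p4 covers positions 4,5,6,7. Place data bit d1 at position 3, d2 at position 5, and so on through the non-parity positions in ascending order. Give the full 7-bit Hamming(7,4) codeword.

1001100

Place data bits at non-power-of-two positions: b3=0, b5=1, b6=0, b7=0.
p1 = XOR of data positions {3,5,7} = 0⊕1⊕0 = 1
p2 = XOR of data positions {3,6,7} = 0⊕0⊕0 = 0
p4 = XOR of data positions {5,6,7} = 1⊕0⊕0 = 1
Codeword b1..b7 = 1001100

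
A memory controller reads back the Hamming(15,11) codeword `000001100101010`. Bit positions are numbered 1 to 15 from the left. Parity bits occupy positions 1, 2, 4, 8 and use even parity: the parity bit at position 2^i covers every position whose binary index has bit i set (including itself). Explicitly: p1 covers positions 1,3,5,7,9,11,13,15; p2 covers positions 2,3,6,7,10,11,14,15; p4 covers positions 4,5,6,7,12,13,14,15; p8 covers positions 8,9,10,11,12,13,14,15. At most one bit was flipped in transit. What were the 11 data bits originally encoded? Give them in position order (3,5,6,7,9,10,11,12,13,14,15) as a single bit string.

00111101010

s1: b1⊕b3⊕b5⊕b7⊕b9⊕b11⊕b13⊕b15 = 0⊕0⊕0⊕1⊕0⊕0⊕0⊕0 = 1
s2: b2⊕b3⊕b6⊕b7⊕b10⊕b11⊕b14⊕b15 = 0⊕0⊕1⊕1⊕1⊕0⊕1⊕0 = 0
s4: b4⊕b5⊕b6⊕b7⊕b12⊕b13⊕b14⊕b15 = 0⊕0⊕1⊕1⊕1⊕0⊕1⊕0 = 0
s8: b8⊕b9⊕b10⊕b11⊕b12⊕b13⊕b14⊕b15 = 0⊕0⊕1⊕0⊕1⊕0⊕1⊕0 = 1
Syndrome (s8...s1) = 1001 → position 9.
Flip bit 9: corrected codeword = 000001101101010
Data bits at positions 3,5,6,7,9,10,11,12,13,14,15: 00111101010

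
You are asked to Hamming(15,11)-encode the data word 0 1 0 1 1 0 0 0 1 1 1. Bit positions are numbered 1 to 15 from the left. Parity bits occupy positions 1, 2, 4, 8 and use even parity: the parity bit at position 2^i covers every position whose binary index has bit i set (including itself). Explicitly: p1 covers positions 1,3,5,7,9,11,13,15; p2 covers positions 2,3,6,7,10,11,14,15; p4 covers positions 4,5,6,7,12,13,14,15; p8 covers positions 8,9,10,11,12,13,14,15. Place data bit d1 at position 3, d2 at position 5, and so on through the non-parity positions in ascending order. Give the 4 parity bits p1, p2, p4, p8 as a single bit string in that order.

1110

Place data bits at non-power-of-two positions: b3=0, b5=1, b6=0, b7=1, b9=1, b10=0, b11=0, b12=0, b13=1, b14=1, b15=1.
p1 = XOR of data positions {3,5,7,9,11,13,15} = 0⊕1⊕1⊕1⊕0⊕1⊕1 = 1
p2 = XOR of data positions {3,6,7,10,11,14,15} = 0⊕0⊕1⊕0⊕0⊕1⊕1 = 1
p4 = XOR of data positions {5,6,7,12,13,14,15} = 1⊕0⊕1⊕0⊕1⊕1⊕1 = 1
p8 = XOR of data positions {9,10,11,12,13,14,15} = 1⊕0⊕0⊕0⊕1⊕1⊕1 = 0
Parity bits p1,p2,p4,p8 = 1110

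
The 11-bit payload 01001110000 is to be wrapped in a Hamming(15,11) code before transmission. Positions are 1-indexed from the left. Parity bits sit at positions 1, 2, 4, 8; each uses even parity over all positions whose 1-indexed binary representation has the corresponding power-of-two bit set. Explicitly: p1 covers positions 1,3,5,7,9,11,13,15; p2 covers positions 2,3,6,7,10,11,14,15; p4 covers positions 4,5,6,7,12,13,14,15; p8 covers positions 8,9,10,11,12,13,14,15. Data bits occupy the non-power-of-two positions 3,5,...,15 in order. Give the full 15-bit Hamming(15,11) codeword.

Place data bits at non-power-of-two positions: b3=0, b5=1, b6=0, b7=0, b9=1, b10=1, b11=1, b12=0, b13=0, b14=0, b15=0.
p1 = XOR of data positions {3,5,7,9,11,13,15} = 0⊕1⊕0⊕1⊕1⊕0⊕0 = 1
p2 = XOR of data positions {3,6,7,10,11,14,15} = 0⊕0⊕0⊕1⊕1⊕0⊕0 = 0
p4 = XOR of data positions {5,6,7,12,13,14,15} = 1⊕0⊕0⊕0⊕0⊕0⊕0 = 1
p8 = XOR of data positions {9,10,11,12,13,14,15} = 1⊕1⊕1⊕0⊕0⊕0⊕0 = 1
Codeword b1..b15 = 100110011110000

100110011110000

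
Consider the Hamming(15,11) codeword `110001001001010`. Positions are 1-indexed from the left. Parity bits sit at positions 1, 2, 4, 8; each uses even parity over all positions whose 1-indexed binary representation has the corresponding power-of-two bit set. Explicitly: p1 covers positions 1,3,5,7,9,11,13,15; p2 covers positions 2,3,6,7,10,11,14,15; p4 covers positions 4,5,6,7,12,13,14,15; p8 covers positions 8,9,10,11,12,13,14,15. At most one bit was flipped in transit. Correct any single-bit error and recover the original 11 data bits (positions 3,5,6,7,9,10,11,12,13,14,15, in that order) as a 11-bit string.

s1: b1⊕b3⊕b5⊕b7⊕b9⊕b11⊕b13⊕b15 = 1⊕0⊕0⊕0⊕1⊕0⊕0⊕0 = 0
s2: b2⊕b3⊕b6⊕b7⊕b10⊕b11⊕b14⊕b15 = 1⊕0⊕1⊕0⊕0⊕0⊕1⊕0 = 1
s4: b4⊕b5⊕b6⊕b7⊕b12⊕b13⊕b14⊕b15 = 0⊕0⊕1⊕0⊕1⊕0⊕1⊕0 = 1
s8: b8⊕b9⊕b10⊕b11⊕b12⊕b13⊕b14⊕b15 = 0⊕1⊕0⊕0⊕1⊕0⊕1⊕0 = 1
Syndrome (s8...s1) = 1110 → position 14.
Flip bit 14: corrected codeword = 110001001001000
Data bits at positions 3,5,6,7,9,10,11,12,13,14,15: 00101001000

00101001000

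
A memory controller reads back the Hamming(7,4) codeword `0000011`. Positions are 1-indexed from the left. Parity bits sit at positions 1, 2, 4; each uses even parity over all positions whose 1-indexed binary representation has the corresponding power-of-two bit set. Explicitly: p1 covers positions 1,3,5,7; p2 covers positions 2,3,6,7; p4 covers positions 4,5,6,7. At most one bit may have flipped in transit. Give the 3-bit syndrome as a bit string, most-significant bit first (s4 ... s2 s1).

s1: b1⊕b3⊕b5⊕b7 = 0⊕0⊕0⊕1 = 1
s2: b2⊕b3⊕b6⊕b7 = 0⊕0⊕1⊕1 = 0
s4: b4⊕b5⊕b6⊕b7 = 0⊕0⊕1⊕1 = 0
Syndrome (s4...s1) = 001 → position 1.

001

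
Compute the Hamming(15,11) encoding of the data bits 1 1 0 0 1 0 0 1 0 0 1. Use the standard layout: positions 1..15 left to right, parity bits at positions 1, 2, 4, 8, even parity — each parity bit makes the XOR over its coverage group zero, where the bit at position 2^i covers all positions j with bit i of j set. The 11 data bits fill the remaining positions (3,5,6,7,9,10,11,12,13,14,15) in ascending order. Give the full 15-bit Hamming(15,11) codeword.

001110011001001

Place data bits at non-power-of-two positions: b3=1, b5=1, b6=0, b7=0, b9=1, b10=0, b11=0, b12=1, b13=0, b14=0, b15=1.
p1 = XOR of data positions {3,5,7,9,11,13,15} = 1⊕1⊕0⊕1⊕0⊕0⊕1 = 0
p2 = XOR of data positions {3,6,7,10,11,14,15} = 1⊕0⊕0⊕0⊕0⊕0⊕1 = 0
p4 = XOR of data positions {5,6,7,12,13,14,15} = 1⊕0⊕0⊕1⊕0⊕0⊕1 = 1
p8 = XOR of data positions {9,10,11,12,13,14,15} = 1⊕0⊕0⊕1⊕0⊕0⊕1 = 1
Codeword b1..b15 = 001110011001001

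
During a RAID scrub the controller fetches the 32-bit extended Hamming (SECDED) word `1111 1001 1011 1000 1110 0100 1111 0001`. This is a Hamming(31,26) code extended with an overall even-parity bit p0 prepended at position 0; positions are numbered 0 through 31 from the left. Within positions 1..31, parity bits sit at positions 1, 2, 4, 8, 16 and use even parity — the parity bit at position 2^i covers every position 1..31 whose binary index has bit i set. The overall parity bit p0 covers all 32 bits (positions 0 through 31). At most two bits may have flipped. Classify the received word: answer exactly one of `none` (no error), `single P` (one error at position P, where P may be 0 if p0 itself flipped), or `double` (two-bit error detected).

single 31

s1: b1⊕b3⊕b5⊕b7⊕b9⊕b11⊕b13⊕b15⊕b17⊕b19⊕b21⊕b23⊕b25⊕b27⊕b29⊕b31 = 1⊕1⊕0⊕1⊕0⊕1⊕0⊕0⊕1⊕0⊕1⊕0⊕1⊕1⊕0⊕1 = 1
s2: b2⊕b3⊕b6⊕b7⊕b10⊕b11⊕b14⊕b15⊕b18⊕b19⊕b22⊕b23⊕b26⊕b27⊕b30⊕b31 = 1⊕1⊕0⊕1⊕1⊕1⊕0⊕0⊕1⊕0⊕0⊕0⊕1⊕1⊕0⊕1 = 1
s4: b4⊕b5⊕b6⊕b7⊕b12⊕b13⊕b14⊕b15⊕b20⊕b21⊕b22⊕b23⊕b28⊕b29⊕b30⊕b31 = 1⊕0⊕0⊕1⊕1⊕0⊕0⊕0⊕0⊕1⊕0⊕0⊕0⊕0⊕0⊕1 = 1
s8: b8⊕b9⊕b10⊕b11⊕b12⊕b13⊕b14⊕b15⊕b24⊕b25⊕b26⊕b27⊕b28⊕b29⊕b30⊕b31 = 1⊕0⊕1⊕1⊕1⊕0⊕0⊕0⊕1⊕1⊕1⊕1⊕0⊕0⊕0⊕1 = 1
s16: b16⊕b17⊕b18⊕b19⊕b20⊕b21⊕b22⊕b23⊕b24⊕b25⊕b26⊕b27⊕b28⊕b29⊕b30⊕b31 = 1⊕1⊕1⊕0⊕0⊕1⊕0⊕0⊕1⊕1⊕1⊕1⊕0⊕0⊕0⊕1 = 1
Syndrome (s16...s1) = 11111 → position 31.
Overall parity (XOR of all 32 bits, including p0): 1⊕1⊕1⊕1⊕1⊕0⊕0⊕1⊕1⊕0⊕1⊕1⊕1⊕0⊕0⊕0⊕1⊕1⊕1⊕0⊕0⊕1⊕0⊕0⊕1⊕1⊕1⊕1⊕0⊕0⊕0⊕1 = 1
Overall=1, syndrome position=31 → single-bit error at position 31.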